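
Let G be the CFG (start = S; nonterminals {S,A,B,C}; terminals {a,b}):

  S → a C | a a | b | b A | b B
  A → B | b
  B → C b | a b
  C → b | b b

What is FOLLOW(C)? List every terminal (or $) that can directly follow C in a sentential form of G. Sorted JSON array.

Compute FIRST by fixpoint:
round 1:
  A via A→b: +{b}
  B via B→a b: +{a}
  C via C→b: +{b}
  S via S→a C: +{a}
  S via S→b: +{b}
  FIRST[S]={a,b}  FIRST[A]={b}  FIRST[B]={a}  FIRST[C]={b}
round 2:
  A via A→B: +{a}
  B via B→C b: +{b}
  FIRST[S]={a,b}  FIRST[A]={a,b}  FIRST[B]={a,b}  FIRST[C]={b}
round 3: done
  FIRST[S]={a,b}  FIRST[A]={a,b}  FIRST[B]={a,b}  FIRST[C]={b}

FOLLOW sets:
seed FOLLOW(S) with $
iter 1:
  B→C b: FOLLOW(C) ⊇ FIRST(b) = {b}; new: +{b}
  S→a C: FOLLOW(C) ⊇ FOLLOW(S) ⊇ {$}; new: +{$}
  S→b A: FOLLOW(A) ⊇ FOLLOW(S) ⊇ {$}; new: +{$}
  S→b B: FOLLOW(B) ⊇ FOLLOW(S) ⊇ {$}; new: +{$}
  S: {$}  A: {$}  B: {$}  C: {$,b}
iter 2: (stable)
  S: {$}  A: {$}  B: {$}  C: {$,b}

FOLLOW(C) = ["$", "b"]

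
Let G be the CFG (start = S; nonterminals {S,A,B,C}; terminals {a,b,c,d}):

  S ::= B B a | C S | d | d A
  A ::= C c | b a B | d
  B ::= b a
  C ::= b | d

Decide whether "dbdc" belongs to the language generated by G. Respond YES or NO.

Convert to CNF:
  S -> B X5 | C S | T3 A | d
  A -> C T0 | T1 X4 | d
  B -> T1 T2
  C -> b | d
  T0 -> c
  T1 -> b
  T2 -> a
  T3 -> d
  X4 -> T2 B
  X5 -> B T2

CYK fill:
  [0..0]={A,C,S,T3}  "d"  orig:{A,C,S}
  [1..1]={C,T1}  "b"  orig:{C}
  [2..2]={A,C,S,T3}  "d"  orig:{A,C,S}
  [3..3]={T0}  "c"  orig:{}
  [0..1]=∅  "db"
  [1..2]={S}  "bd"
  [2..3]={A}  "dc"
  [0..2]={S}  "dbd"
  [1..3]=∅  "bdc"
  [0..3]=∅  "dbdc"

S ∉ T[0,3] ⇒ NO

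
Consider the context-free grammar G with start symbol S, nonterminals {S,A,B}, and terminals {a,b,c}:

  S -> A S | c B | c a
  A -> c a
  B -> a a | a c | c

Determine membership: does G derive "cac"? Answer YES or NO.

Convert to CNF:
  S -> A S | T0 B | T0 T1
  A -> T0 T1
  B -> T1 T0 | T1 T1 | c
  T0 -> c
  T1 -> a

CYK fill:
  [0..0]={B,T0}  "c"  orig:{B}
  [1..1]={T1}  "a"  orig:{}
  [2..2]={B,T0}  "c"  orig:{B}
  [0..1]={A,S}  "ca"
  [1..2]={B}  "ac"
  [0..2]={S}  "cac"

S ∈ T[0,2] ⇒ YES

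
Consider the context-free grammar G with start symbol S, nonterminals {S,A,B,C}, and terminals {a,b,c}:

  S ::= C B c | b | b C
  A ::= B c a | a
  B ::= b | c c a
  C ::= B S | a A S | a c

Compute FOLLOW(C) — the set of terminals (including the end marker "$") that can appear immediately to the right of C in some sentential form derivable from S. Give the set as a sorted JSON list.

FIRST iteration:
pass 1:
  A via A→a: +{a}
  B via B→b: +{b}
  B via B→c c a: +{c}
  C via C→B S: +{b,c}
  C via C→a A S: +{a}
  S via S→C B c: +{a,b,c}
  FIRST(S)={a,b,c}  FIRST(A)={a}  FIRST(B)={b,c}  FIRST(C)={a,b,c}
pass 2:
  A via A→B c a: +{b,c}
  FIRST(S)={a,b,c}  FIRST(A)={a,b,c}  FIRST(B)={b,c}  FIRST(C)={a,b,c}
pass 3: done
  FIRST(S)={a,b,c}  FIRST(A)={a,b,c}  FIRST(B)={b,c}  FIRST(C)={a,b,c}

FOLLOW iteration:
seed FOLLOW(S) with $
[1]
  A→B c a: FOLLOW(B) ⊇ FIRST(c) = {c}; new: +{c}
  C→B S: FOLLOW(B) ⊇ FIRST(S) = {a,b,c}; new: +{a,b}
  C→a A S: FOLLOW(A) ⊇ FIRST(S) = {a,b,c}; new: +{a,b,c}
  S→C B c: FOLLOW(C) ⊇ FIRST(B) = {b,c}; new: +{b,c}
  S→b C: FOLLOW(C) ⊇ FOLLOW(S) ⊇ {$}; new: +{$}
  FOLLOW(S)={$}  FOLLOW(A)={a,b,c}  FOLLOW(B)={a,b,c}  FOLLOW(C)={$,b,c}
[2]
  C→B S: FOLLOW(S) ⊇ FOLLOW(C) ⊇ {$,b,c}; new: +{b,c}
  FOLLOW(S)={$,b,c}  FOLLOW(A)={a,b,c}  FOLLOW(B)={a,b,c}  FOLLOW(C)={$,b,c}
[3] (no change)
  FOLLOW(S)={$,b,c}  FOLLOW(A)={a,b,c}  FOLLOW(B)={a,b,c}  FOLLOW(C)={$,b,c}

FOLLOW(C) = ["$", "b", "c"]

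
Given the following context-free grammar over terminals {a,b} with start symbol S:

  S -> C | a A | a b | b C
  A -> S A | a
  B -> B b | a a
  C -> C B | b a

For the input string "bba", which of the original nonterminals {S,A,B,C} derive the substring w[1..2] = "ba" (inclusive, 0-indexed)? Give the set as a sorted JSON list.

Convert to CNF:
  S -> C B | T0 C | T0 T1 | T1 A | T1 T0
  A -> S A | a
  B -> B T0 | T1 T1
  C -> C B | T0 T1
  T0 -> b
  T1 -> a

CYK fill (cells [i..j] with 1 ≤ i ≤ j ≤ 2 only):
  T[1,1] 'b' = {T0}  orig:{}
  T[2,2] 'a' = {A,T1}  orig:{A}
  T[1,2] 'ba' = {C,S}

Original NTs in T[1,2] deriving "ba": ["C", "S"]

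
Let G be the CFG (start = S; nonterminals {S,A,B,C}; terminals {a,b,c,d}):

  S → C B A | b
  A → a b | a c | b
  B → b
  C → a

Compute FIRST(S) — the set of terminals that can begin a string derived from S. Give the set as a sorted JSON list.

FIRST iteration:
[1]
  A via A→a b: +{a}
  A via A→b: +{b}
  B via B→b: +{b}
  C via C→a: +{a}
  S via S→C B A: +{a}
  S via S→b: +{b}
  FIRST(S)={a,b}  FIRST(A)={a,b}  FIRST(B)={b}  FIRST(C)={a}
[2] done
  FIRST(S)={a,b}  FIRST(A)={a,b}  FIRST(B)={b}  FIRST(C)={a}

FIRST(S) = ["a", "b"]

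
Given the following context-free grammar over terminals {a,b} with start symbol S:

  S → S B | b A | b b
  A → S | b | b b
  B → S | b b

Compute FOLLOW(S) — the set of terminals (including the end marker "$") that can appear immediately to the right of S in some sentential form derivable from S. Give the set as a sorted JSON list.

FIRST sets, iterate to fixpoint:
round 1:
  A via A→b: +{b}
  B via B→b b: +{b}
  S via S→b A: +{b}
  FIRST[S]={b}  FIRST[A]={b}  FIRST[B]={b}
round 2: done
  FIRST[S]={b}  FIRST[A]={b}  FIRST[B]={b}

FOLLOW iteration:
seed FOLLOW(S) with $
round 1:
  S→S B: FOLLOW(S) ⊇ FIRST(B) = {b}; new: +{b}
  S→S B: FOLLOW(B) ⊇ FOLLOW(S) ⊇ {$,b}; new: +{$,b}
  S→b A: FOLLOW(A) ⊇ FOLLOW(S) ⊇ {$,b}; new: +{$,b}
  FOLLOW(S)={$,b}  FOLLOW(A)={$,b}  FOLLOW(B)={$,b}
round 2: — fixpoint
  FOLLOW(S)={$,b}  FOLLOW(A)={$,b}  FOLLOW(B)={$,b}

FOLLOW(S) = ["$", "b"]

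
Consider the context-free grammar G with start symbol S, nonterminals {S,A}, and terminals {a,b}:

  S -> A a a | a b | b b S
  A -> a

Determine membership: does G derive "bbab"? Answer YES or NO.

CNF form of G:
  S -> A X2 | T0 T1 | T1 X3
  A -> a
  T0 -> a
  T1 -> b
  X2 -> T0 T0
  X3 -> T1 S

CYK table (by increasing span):
  cell(0,0) b: {T1}  orig:{}
  cell(1,1) b: {T1}  orig:{}
  cell(2,2) a: {A,T0}  orig:{A}
  cell(3,3) b: {T1}  orig:{}
  cell(0,1) bb: ∅
  cell(1,2) ba: ∅
  cell(2,3) ab: {S}
  cell(0,2) bba: ∅
  cell(1,3) bab: {X3}  orig:{}
  cell(0,3) bbab: {S}

S ∈ T[0,3] ⇒ YES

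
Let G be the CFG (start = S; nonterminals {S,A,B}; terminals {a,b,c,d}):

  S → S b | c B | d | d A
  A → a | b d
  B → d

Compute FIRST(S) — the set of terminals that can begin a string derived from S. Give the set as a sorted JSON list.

FIRST iteration:
[1]
  A via A→a: +{a}
  A via A→b d: +{b}
  B via B→d: +{d}
  S via S→c B: +{c}
  S via S→d: +{d}
  S: {c,d}  A: {a,b}  B: {d}
[2] — fixpoint
  S: {c,d}  A: {a,b}  B: {d}

FIRST(S) = ["c", "d"]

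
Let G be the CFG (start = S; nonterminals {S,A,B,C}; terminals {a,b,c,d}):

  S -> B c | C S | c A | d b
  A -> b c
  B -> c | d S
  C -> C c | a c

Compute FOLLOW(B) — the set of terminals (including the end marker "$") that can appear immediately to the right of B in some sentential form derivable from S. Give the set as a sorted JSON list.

Compute FIRST by fixpoint:
iter 1:
  A via A→b c: +{b}
  B via B→c: +{c}
  B via B→d S: +{d}
  C via C→a c: +{a}
  S via S→B c: +{c,d}
  S via S→C S: +{a}
  FIRST[S]={a,c,d}  FIRST[A]={b}  FIRST[B]={c,d}  FIRST[C]={a}
iter 2: done
  FIRST[S]={a,c,d}  FIRST[A]={b}  FIRST[B]={c,d}  FIRST[C]={a}

Compute FOLLOW by fixpoint:
initialize: $ ∈ FOLLOW(S)
round 1:
  C→C c: FOLLOW(C) ⊇ FIRST(c) = {c}; new: +{c}
  S→B c: FOLLOW(B) ⊇ FIRST(c) = {c}; new: +{c}
  S→C S: FOLLOW(C) ⊇ FIRST(S) = {a,c,d}; new: +{a,d}
  S→c A: FOLLOW(A) ⊇ FOLLOW(S) ⊇ {$}; new: +{$}
  FOLLOW(S)={$}  FOLLOW(A)={$}  FOLLOW(B)={c}  FOLLOW(C)={a,c,d}
round 2:
  B→d S: FOLLOW(S) ⊇ FOLLOW(B) ⊇ {c}; new: +{c}
  S→c A: FOLLOW(A) ⊇ FOLLOW(S) ⊇ {$,c}; new: +{c}
  FOLLOW(S)={$,c}  FOLLOW(A)={$,c}  FOLLOW(B)={c}  FOLLOW(C)={a,c,d}
round 3: done
  FOLLOW(S)={$,c}  FOLLOW(A)={$,c}  FOLLOW(B)={c}  FOLLOW(C)={a,c,d}

FOLLOW(B) = ["c"]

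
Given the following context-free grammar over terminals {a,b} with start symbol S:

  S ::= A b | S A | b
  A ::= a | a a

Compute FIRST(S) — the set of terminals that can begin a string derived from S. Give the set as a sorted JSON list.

Compute FIRST by fixpoint:
[1]
  A via A→a: +{a}
  S via S→A b: +{a}
  S via S→b: +{b}
  S: {a,b}  A: {a}
[2] done
  S: {a,b}  A: {a}

FIRST(S) = ["a", "b"]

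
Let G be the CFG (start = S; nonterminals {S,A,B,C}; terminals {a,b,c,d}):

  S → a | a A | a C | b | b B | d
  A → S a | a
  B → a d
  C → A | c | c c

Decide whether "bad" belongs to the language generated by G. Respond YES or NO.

CNF form of G:
  S -> T0 A | T0 C | T3 B | a | b | d
  A -> S T0 | a
  B -> T0 T1
  C -> S T0 | T2 T2 | a | c
  T0 -> a
  T1 -> d
  T2 -> c
  T3 -> b

CYK fill:
  T[0,0] 'b' = {S,T3}  orig:{S}
  T[1,1] 'a' = {A,C,S,T0}  orig:{A,C,S}
  T[2,2] 'd' = {S,T1}  orig:{S}
  T[0,1] 'ba' = {A,C}
  T[1,2] 'ad' = {B}
  T[0,2] 'bad' = {S}

S ∈ T[0,2] ⇒ YES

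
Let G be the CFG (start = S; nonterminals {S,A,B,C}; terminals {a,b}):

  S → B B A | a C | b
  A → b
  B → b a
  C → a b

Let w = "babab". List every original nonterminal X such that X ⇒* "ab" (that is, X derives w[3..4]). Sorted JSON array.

CNF form of G:
  S -> B X2 | T1 C | b
  A -> b
  B -> T0 T1
  C -> T1 T0
  T0 -> b
  T1 -> a
  X2 -> B A

CYK fill, restricted to cells inside w[3..4]:
  T[3,3] 'a' = {T1}  orig:{}
  T[4,4] 'b' = {A,S,T0}  orig:{A,S}
  T[3,4] 'ab' = {C}

Original NTs in T[3,4] deriving "ab": ["C"]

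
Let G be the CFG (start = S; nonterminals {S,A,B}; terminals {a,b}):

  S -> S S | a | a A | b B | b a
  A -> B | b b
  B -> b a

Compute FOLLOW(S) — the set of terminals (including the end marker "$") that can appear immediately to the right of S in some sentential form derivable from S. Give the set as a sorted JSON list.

Compute FIRST by fixpoint:
[1]
  A via A→b b: +{b}
  B via B→b a: +{b}
  S via S→a: +{a}
  S via S→b B: +{b}
  S: {a,b}  A: {b}  B: {b}
[2] (no change)
  S: {a,b}  A: {b}  B: {b}

Compute FOLLOW by fixpoint:
seed FOLLOW(S) with $
pass 1:
  S→S S: FOLLOW(S) ⊇ FIRST(S) = {a,b}; new: +{a,b}
  S→a A: FOLLOW(A) ⊇ FOLLOW(S) ⊇ {$,a,b}; new: +{$,a,b}
  S→b B: FOLLOW(B) ⊇ FOLLOW(S) ⊇ {$,a,b}; new: +{$,a,b}
  S: {$,a,b}  A: {$,a,b}  B: {$,a,b}
pass 2: (stable)
  S: {$,a,b}  A: {$,a,b}  B: {$,a,b}

FOLLOW(S) = ["$", "a", "b"]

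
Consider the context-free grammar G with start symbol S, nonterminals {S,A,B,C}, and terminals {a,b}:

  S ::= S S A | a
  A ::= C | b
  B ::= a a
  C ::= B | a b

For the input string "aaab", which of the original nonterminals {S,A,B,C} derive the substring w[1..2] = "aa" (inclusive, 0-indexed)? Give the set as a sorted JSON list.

CNF form of G:
  S -> S X2 | a
  A -> T0 T0 | T0 T1 | b
  B -> T0 T0
  C -> T0 T0 | T0 T1
  T0 -> a
  T1 -> b
  X2 -> S A

Fill CYK table bottom-up, restricted to cells inside w[1..2]:
  cell(1,1) a: {S,T0}  orig:{S}
  cell(2,2) a: {S,T0}  orig:{S}
  cell(1,2) aa: {A,B,C}

Original NTs in T[1,2] deriving "aa": ["A", "B", "C"]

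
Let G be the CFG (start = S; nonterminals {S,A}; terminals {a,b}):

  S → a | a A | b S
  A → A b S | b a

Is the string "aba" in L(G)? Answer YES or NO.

CNF form of G:
  S -> T0 S | T1 A | a
  A -> A X2 | T0 T1
  T0 -> b
  T1 -> a
  X2 -> T0 S

CYK table (by increasing span):
  cell(0,0) a: {S,T1}  orig:{S}
  cell(1,1) b: {T0}  orig:{}
  cell(2,2) a: {S,T1}  orig:{S}
  cell(0,1) ab: ∅
  cell(1,2) ba: {A,S,X2}  orig:{A,S}
  cell(0,2) aba: {S}

S ∈ T[0,2] ⇒ YES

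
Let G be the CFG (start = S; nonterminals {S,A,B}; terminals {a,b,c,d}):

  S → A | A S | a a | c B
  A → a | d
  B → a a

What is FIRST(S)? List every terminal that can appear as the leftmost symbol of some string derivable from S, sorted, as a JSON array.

FIRST sets, iterate to fixpoint:
round 1:
  A via A→a: +{a}
  A via A→d: +{d}
  B via B→a a: +{a}
  S via S→A: +{a,d}
  S via S→c B: +{c}
  FIRST[S]={a,c,d}  FIRST[A]={a,d}  FIRST[B]={a}
round 2: — fixpoint
  FIRST[S]={a,c,d}  FIRST[A]={a,d}  FIRST[B]={a}

FIRST(S) = ["a", "c", "d"]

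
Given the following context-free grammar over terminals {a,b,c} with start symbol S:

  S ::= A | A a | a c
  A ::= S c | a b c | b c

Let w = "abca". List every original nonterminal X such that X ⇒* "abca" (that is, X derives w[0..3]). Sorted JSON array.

CNF form of G:
  S -> A T1 | S T0 | T1 T0 | T1 X4 | T2 T0
  A -> S T0 | T1 X3 | T2 T0
  T0 -> c
  T1 -> a
  T2 -> b
  X3 -> T2 T0
  X4 -> T2 T0

Fill CYK table bottom-up (cells [i..j] with 0 ≤ i ≤ j ≤ 3 only):
  [0..0]={T1}  "a"  orig:{}
  [1..1]={T2}  "b"  orig:{}
  [2..2]={T0}  "c"  orig:{}
  [3..3]={T1}  "a"  orig:{}
  [0..1]=∅  "ab"
  [1..2]={A,S,X3,X4}  "bc"  orig:{A,S}
  [2..3]=∅  "ca"
  [0..2]={A,S}  "abc"
  [1..3]={S}  "bca"
  [0..3]={S}  "abca"

Original NTs in T[0,3] deriving "abca": ["S"]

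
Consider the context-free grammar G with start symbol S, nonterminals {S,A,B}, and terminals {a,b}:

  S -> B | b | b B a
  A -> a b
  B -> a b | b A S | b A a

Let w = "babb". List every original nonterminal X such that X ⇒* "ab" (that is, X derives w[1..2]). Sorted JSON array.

Convert to CNF:
  S -> T0 T1 | T1 X4 | T1 X5 | T1 X6 | b
  A -> T0 T1
  B -> T0 T1 | T1 X2 | T1 X3
  T0 -> a
  T1 -> b
  X2 -> A S
  X3 -> A T0
  X4 -> A S
  X5 -> A T0
  X6 -> B T0

CYK table (by increasing span), restricted to cells inside w[1..2]:
  T[1,1] 'a' = {T0}  orig:{}
  T[2,2] 'b' = {S,T1}  orig:{S}
  T[1,2] 'ab' = {A,B,S}

Original NTs in T[1,2] deriving "ab": ["A", "B", "S"]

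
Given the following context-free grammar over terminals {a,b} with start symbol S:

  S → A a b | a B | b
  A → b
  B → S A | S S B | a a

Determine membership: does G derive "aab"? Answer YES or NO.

CNF form of G:
  S -> A X3 | T0 B | b
  A -> b
  B -> S A | S X2 | T0 T0
  T0 -> a
  T1 -> b
  X2 -> S B
  X3 -> T0 T1

Fill CYK table bottom-up:
  cell(0,0) a: {T0}  orig:{}
  cell(1,1) a: {T0}  orig:{}
  cell(2,2) b: {A,S,T1}  orig:{A,S}
  cell(0,1) aa: {B}
  cell(1,2) ab: {X3}  orig:{}
  cell(0,2) aab: ∅

S ∉ T[0,2] ⇒ NO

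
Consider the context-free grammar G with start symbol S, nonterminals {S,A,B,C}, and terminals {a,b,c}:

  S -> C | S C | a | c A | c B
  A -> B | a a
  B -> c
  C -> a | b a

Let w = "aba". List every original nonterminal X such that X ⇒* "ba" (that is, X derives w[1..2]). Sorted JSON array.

CNF form of G:
  S -> S C | T1 T0 | T2 A | T2 B | a
  A -> T0 T0 | c
  B -> c
  C -> T1 T0 | a
  T0 -> a
  T1 -> b
  T2 -> c

CYK table (by increasing span) (cells [i..j] with 1 ≤ i ≤ j ≤ 2 only):
  T[1,1] 'b' = {T1}  orig:{}
  T[2,2] 'a' = {C,S,T0}  orig:{C,S}
  T[1,2] 'ba' = {C,S}

Original NTs in T[1,2] deriving "ba": ["C", "S"]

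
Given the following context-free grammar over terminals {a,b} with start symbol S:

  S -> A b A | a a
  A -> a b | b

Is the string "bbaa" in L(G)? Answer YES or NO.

Convert to CNF:
  S -> A X2 | T0 T0
  A -> T0 T1 | b
  T0 -> a
  T1 -> b
  X2 -> T1 A

CYK fill:
  [0..0]={A,T1}  "b"  orig:{A}
  [1..1]={A,T1}  "b"  orig:{A}
  [2..2]={T0}  "a"  orig:{}
  [3..3]={T0}  "a"  orig:{}
  [0..1]={X2}  "bb"  orig:{}
  [1..2]=∅  "ba"
  [2..3]={S}  "aa"
  [0..2]=∅  "bba"
  [1..3]=∅  "baa"
  [0..3]=∅  "bbaa"

S ∉ T[0,3] ⇒ NO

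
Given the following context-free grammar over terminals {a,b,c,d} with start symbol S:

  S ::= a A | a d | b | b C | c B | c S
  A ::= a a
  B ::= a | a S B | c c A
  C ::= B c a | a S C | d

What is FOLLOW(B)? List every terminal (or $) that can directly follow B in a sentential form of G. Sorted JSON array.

FIRST sets, iterate to fixpoint:
iter 1:
  A via A→a a: +{a}
  B via B→a: +{a}
  B via B→c c A: +{c}
  C via C→B c a: +{a,c}
  C via C→d: +{d}
  S via S→a A: +{a}
  S via S→b: +{b}
  S via S→c B: +{c}
  FIRST(S)={a,b,c}  FIRST(A)={a}  FIRST(B)={a,c}  FIRST(C)={a,c,d}
iter 2: (no change)
  FIRST(S)={a,b,c}  FIRST(A)={a}  FIRST(B)={a,c}  FIRST(C)={a,c,d}

FOLLOW sets:
initialize: $ ∈ FOLLOW(S)
pass 1:
  B→a S B: FOLLOW(S) ⊇ FIRST(B) = {a,c}; new: +{a,c}
  C→B c a: FOLLOW(B) ⊇ FIRST(c) = {c}; new: +{c}
  C→a S C: FOLLOW(S) ⊇ FIRST(C) = {a,c,d}; new: +{d}
  S→a A: FOLLOW(A) ⊇ FOLLOW(S) ⊇ {$,a,c,d}; new: +{$,a,c,d}
  S→b C: FOLLOW(C) ⊇ FOLLOW(S) ⊇ {$,a,c,d}; new: +{$,a,c,d}
  S→c B: FOLLOW(B) ⊇ FOLLOW(S) ⊇ {$,a,c,d}; new: +{$,a,d}
  FOLLOW(S)={$,a,c,d}  FOLLOW(A)={$,a,c,d}  FOLLOW(B)={$,a,c,d}  FOLLOW(C)={$,a,c,d}
pass 2: (no change)
  FOLLOW(S)={$,a,c,d}  FOLLOW(A)={$,a,c,d}  FOLLOW(B)={$,a,c,d}  FOLLOW(C)={$,a,c,d}

FOLLOW(B) = ["$", "a", "c", "d"]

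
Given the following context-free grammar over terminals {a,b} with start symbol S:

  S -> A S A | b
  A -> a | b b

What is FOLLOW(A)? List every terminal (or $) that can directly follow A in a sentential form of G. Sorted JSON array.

FIRST iteration:
[1]
  A via A→a: +{a}
  A via A→b b: +{b}
  S via S→A S A: +{a,b}
  FIRST[S]={a,b}  FIRST[A]={a,b}
[2] (stable)
  FIRST[S]={a,b}  FIRST[A]={a,b}

Compute FOLLOW by fixpoint:
initialize: $ ∈ FOLLOW(S)
pass 1:
  S→A S A: FOLLOW(A) ⊇ FIRST(S) = {a,b}; new: +{a,b}
  S→A S A: FOLLOW(S) ⊇ FIRST(A) = {a,b}; new: +{a,b}
  S→A S A: FOLLOW(A) ⊇ FOLLOW(S) ⊇ {$,a,b}; new: +{$}
  FOLLOW(S)={$,a,b}  FOLLOW(A)={$,a,b}
pass 2: (stable)
  FOLLOW(S)={$,a,b}  FOLLOW(A)={$,a,b}

FOLLOW(A) = ["$", "a", "b"]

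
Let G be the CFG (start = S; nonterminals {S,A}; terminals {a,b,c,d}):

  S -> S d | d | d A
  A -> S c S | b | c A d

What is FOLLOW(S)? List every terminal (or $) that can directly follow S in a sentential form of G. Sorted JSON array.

Compute FIRST by fixpoint:
[1]
  A via A→b: +{b}
  A via A→c A d: +{c}
  S via S→d: +{d}
  FIRST[S]={d}  FIRST[A]={b,c}
[2]
  A via A→S c S: +{d}
  FIRST[S]={d}  FIRST[A]={b,c,d}
[3] done
  FIRST[S]={d}  FIRST[A]={b,c,d}

Compute FOLLOW by fixpoint:
FOLLOW(S) := {$}
round 1:
  A→S c S: FOLLOW(S) ⊇ FIRST(c) = {c}; new: +{c}
  A→c A d: FOLLOW(A) ⊇ FIRST(d) = {d}; new: +{d}
  S→S d: FOLLOW(S) ⊇ FIRST(d) = {d}; new: +{d}
  S→d A: FOLLOW(A) ⊇ FOLLOW(S) ⊇ {$,c,d}; new: +{$,c}
  FOLLOW[S]={$,c,d}  FOLLOW[A]={$,c,d}
round 2: done
  FOLLOW[S]={$,c,d}  FOLLOW[A]={$,c,d}

FOLLOW(S) = ["$", "c", "d"]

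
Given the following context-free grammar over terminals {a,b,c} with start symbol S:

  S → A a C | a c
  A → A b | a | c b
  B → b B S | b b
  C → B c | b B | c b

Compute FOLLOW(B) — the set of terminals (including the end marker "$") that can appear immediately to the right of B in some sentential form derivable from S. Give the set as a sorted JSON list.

FIRST sets, iterate to fixpoint:
pass 1:
  A via A→a: +{a}
  A via A→c b: +{c}
  B via B→b B S: +{b}
  C via C→B c: +{b}
  C via C→c b: +{c}
  S via S→A a C: +{a,c}
  FIRST(S)={a,c}  FIRST(A)={a,c}  FIRST(B)={b}  FIRST(C)={b,c}
pass 2: (no change)
  FIRST(S)={a,c}  FIRST(A)={a,c}  FIRST(B)={b}  FIRST(C)={b,c}

FOLLOW sets:
initialize: $ ∈ FOLLOW(S)
iter 1:
  A→A b: FOLLOW(A) ⊇ FIRST(b) = {b}; new: +{b}
  B→b B S: FOLLOW(B) ⊇ FIRST(S) = {a,c}; new: +{a,c}
  B→b B S: FOLLOW(S) ⊇ FOLLOW(B) ⊇ {a,c}; new: +{a,c}
  S→A a C: FOLLOW(A) ⊇ FIRST(a) = {a}; new: +{a}
  S→A a C: FOLLOW(C) ⊇ FOLLOW(S) ⊇ {$,a,c}; new: +{$,a,c}
  S: {$,a,c}  A: {a,b}  B: {a,c}  C: {$,a,c}
iter 2:
  C→b B: FOLLOW(B) ⊇ FOLLOW(C) ⊇ {$,a,c}; new: +{$}
  S: {$,a,c}  A: {a,b}  B: {$,a,c}  C: {$,a,c}
iter 3: (stable)
  S: {$,a,c}  A: {a,b}  B: {$,a,c}  C: {$,a,c}

FOLLOW(B) = ["$", "a", "c"]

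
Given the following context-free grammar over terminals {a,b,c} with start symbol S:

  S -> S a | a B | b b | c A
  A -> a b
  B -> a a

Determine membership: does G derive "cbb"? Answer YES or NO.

Convert to CNF:
  S -> S T0 | T0 B | T1 T1 | T2 A
  A -> T0 T1
  B -> T0 T0
  T0 -> a
  T1 -> b
  T2 -> c

Fill CYK table bottom-up:
  [0..0]={T2}  "c"  orig:{}
  [1..1]={T1}  "b"  orig:{}
  [2..2]={T1}  "b"  orig:{}
  [0..1]=∅  "cb"
  [1..2]={S}  "bb"
  [0..2]=∅  "cbb"

S ∉ T[0,2] ⇒ NO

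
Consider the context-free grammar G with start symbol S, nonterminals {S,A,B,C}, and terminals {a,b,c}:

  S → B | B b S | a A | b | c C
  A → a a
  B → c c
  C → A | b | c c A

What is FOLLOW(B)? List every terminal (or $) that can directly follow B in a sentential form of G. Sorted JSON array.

FIRST iteration:
round 1:
  A via A→a a: +{a}
  B via B→c c: +{c}
  C via C→A: +{a}
  C via C→b: +{b}
  C via C→c c A: +{c}
  S via S→B: +{c}
  S via S→a A: +{a}
  S via S→b: +{b}
  S: {a,b,c}  A: {a}  B: {c}  C: {a,b,c}
round 2: (no change)
  S: {a,b,c}  A: {a}  B: {c}  C: {a,b,c}

FOLLOW iteration:
FOLLOW(S) := {$}
round 1:
  S→B: FOLLOW(B) ⊇ FOLLOW(S) ⊇ {$}; new: +{$}
  S→B b S: FOLLOW(B) ⊇ FIRST(b) = {b}; new: +{b}
  S→a A: FOLLOW(A) ⊇ FOLLOW(S) ⊇ {$}; new: +{$}
  S→c C: FOLLOW(C) ⊇ FOLLOW(S) ⊇ {$}; new: +{$}
  FOLLOW(S)={$}  FOLLOW(A)={$}  FOLLOW(B)={$,b}  FOLLOW(C)={$}
round 2: — fixpoint
  FOLLOW(S)={$}  FOLLOW(A)={$}  FOLLOW(B)={$,b}  FOLLOW(C)={$}

FOLLOW(B) = ["$", "b"]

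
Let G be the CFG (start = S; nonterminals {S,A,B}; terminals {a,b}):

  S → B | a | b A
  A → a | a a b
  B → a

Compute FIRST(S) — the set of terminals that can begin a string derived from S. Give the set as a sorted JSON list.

FIRST sets, iterate to fixpoint:
iter 1:
  A via A→a: +{a}
  B via B→a: +{a}
  S via S→B: +{a}
  S via S→b A: +{b}
  FIRST(S)={a,b}  FIRST(A)={a}  FIRST(B)={a}
iter 2: (no change)
  FIRST(S)={a,b}  FIRST(A)={a}  FIRST(B)={a}

FIRST(S) = ["a", "b"]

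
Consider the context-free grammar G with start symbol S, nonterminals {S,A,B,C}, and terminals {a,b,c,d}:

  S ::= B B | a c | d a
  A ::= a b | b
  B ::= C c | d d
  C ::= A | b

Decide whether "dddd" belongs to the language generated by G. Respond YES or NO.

Convert to CNF:
  S -> B B | T0 T2 | T3 T0
  A -> T0 T1 | b
  B -> C T2 | T3 T3
  C -> T0 T1 | b
  T0 -> a
  T1 -> b
  T2 -> c
  T3 -> d

CYK table (by increasing span):
  cell(0,0) d: {T3}  orig:{}
  cell(1,1) d: {T3}  orig:{}
  cell(2,2) d: {T3}  orig:{}
  cell(3,3) d: {T3}  orig:{}
  cell(0,1) dd: {B}
  cell(1,2) dd: {B}
  cell(2,3) dd: {B}
  cell(0,2) ddd: ∅
  cell(1,3) ddd: ∅
  cell(0,3) dddd: {S}

S ∈ T[0,3] ⇒ YES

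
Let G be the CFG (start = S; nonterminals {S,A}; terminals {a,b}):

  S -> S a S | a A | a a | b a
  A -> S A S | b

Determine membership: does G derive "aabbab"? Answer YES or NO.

CNF form of G:
  S -> S X3 | T0 A | T0 T0 | T1 T0
  A -> S X2 | b
  T0 -> a
  T1 -> b
  X2 -> A S
  X3 -> T0 S

CYK table (by increasing span):
  T[0,0] 'a' = {T0}  orig:{}
  T[1,1] 'a' = {T0}  orig:{}
  T[2,2] 'b' = {A,T1}  orig:{A}
  T[3,3] 'b' = {A,T1}  orig:{A}
  T[4,4] 'a' = {T0}  orig:{}
  T[5,5] 'b' = {A,T1}  orig:{A}
  T[0,1] 'aa' = {S}
  T[1,2] 'ab' = {S}
  T[2,3] 'bb' = ∅
  T[3,4] 'ba' = {S}
  T[4,5] 'ab' = {S}
  T[0,2] 'aab' = {X3}  orig:{}
  T[1,3] 'abb' = ∅
  T[2,4] 'bba' = {X2}  orig:{}
  T[3,5] 'bab' = {X2}  orig:{}
  T[0,3] 'aabb' = ∅
  T[1,4] 'abba' = ∅
  T[2,5] 'bbab' = ∅
  T[0,4] 'aabba' = {A}
  T[1,5] 'abbab' = {A}
  T[0,5] 'aabbab' = {S}

S ∈ T[0,5] ⇒ YES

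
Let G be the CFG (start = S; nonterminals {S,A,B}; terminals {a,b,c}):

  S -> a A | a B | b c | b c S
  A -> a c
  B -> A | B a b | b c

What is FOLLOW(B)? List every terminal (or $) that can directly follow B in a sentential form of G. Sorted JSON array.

Compute FIRST by fixpoint:
round 1:
  A via A→a c: +{a}
  B via B→A: +{a}
  B via B→b c: +{b}
  S via S→a A: +{a}
  S via S→b c: +{b}
  S: {a,b}  A: {a}  B: {a,b}
round 2: (no change)
  S: {a,b}  A: {a}  B: {a,b}

FOLLOW sets:
initialize: $ ∈ FOLLOW(S)
round 1:
  B→B a b: FOLLOW(B) ⊇ FIRST(a) = {a}; new: +{a}
  S→a A: FOLLOW(A) ⊇ FOLLOW(S) ⊇ {$}; new: +{$}
  S→a B: FOLLOW(B) ⊇ FOLLOW(S) ⊇ {$}; new: +{$}
  FOLLOW[S]={$}  FOLLOW[A]={$}  FOLLOW[B]={$,a}
round 2:
  B→A: FOLLOW(A) ⊇ FOLLOW(B) ⊇ {$,a}; new: +{a}
  FOLLOW[S]={$}  FOLLOW[A]={$,a}  FOLLOW[B]={$,a}
round 3: — fixpoint
  FOLLOW[S]={$}  FOLLOW[A]={$,a}  FOLLOW[B]={$,a}

FOLLOW(B) = ["$", "a"]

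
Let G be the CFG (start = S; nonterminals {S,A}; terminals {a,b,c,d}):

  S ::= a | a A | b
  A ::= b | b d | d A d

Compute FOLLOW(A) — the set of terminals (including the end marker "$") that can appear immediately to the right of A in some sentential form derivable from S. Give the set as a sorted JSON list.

Compute FIRST by fixpoint:
pass 1:
  A via A→b: +{b}
  A via A→d A d: +{d}
  S via S→a: +{a}
  S via S→b: +{b}
  S: {a,b}  A: {b,d}
pass 2: (no change)
  S: {a,b}  A: {b,d}

FOLLOW sets:
seed FOLLOW(S) with $
iter 1:
  A→d A d: FOLLOW(A) ⊇ FIRST(d) = {d}; new: +{d}
  S→a A: FOLLOW(A) ⊇ FOLLOW(S) ⊇ {$}; new: +{$}
  S: {$}  A: {$,d}
iter 2: done
  S: {$}  A: {$,d}

FOLLOW(A) = ["$", "d"]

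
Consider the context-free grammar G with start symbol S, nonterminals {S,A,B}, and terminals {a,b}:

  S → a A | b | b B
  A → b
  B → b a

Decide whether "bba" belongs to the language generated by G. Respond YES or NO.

Convert to CNF:
  S -> T0 B | T1 A | b
  A -> b
  B -> T0 T1
  T0 -> b
  T1 -> a

CYK table (by increasing span):
  T[0,0] 'b' = {A,S,T0}  orig:{A,S}
  T[1,1] 'b' = {A,S,T0}  orig:{A,S}
  T[2,2] 'a' = {T1}  orig:{}
  T[0,1] 'bb' = ∅
  T[1,2] 'ba' = {B}
  T[0,2] 'bba' = {S}

S ∈ T[0,2] ⇒ YES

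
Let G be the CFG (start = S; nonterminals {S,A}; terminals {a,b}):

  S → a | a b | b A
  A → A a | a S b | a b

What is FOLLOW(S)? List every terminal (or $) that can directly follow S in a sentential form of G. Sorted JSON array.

Compute FIRST by fixpoint:
pass 1:
  A via A→a S b: +{a}
  S via S→a: +{a}
  S via S→b A: +{b}
  FIRST[S]={a,b}  FIRST[A]={a}
pass 2: — fixpoint
  FIRST[S]={a,b}  FIRST[A]={a}

FOLLOW iteration:
FOLLOW(S) := {$}
round 1:
  A→A a: FOLLOW(A) ⊇ FIRST(a) = {a}; new: +{a}
  A→a S b: FOLLOW(S) ⊇ FIRST(b) = {b}; new: +{b}
  S→b A: FOLLOW(A) ⊇ FOLLOW(S) ⊇ {$,b}; new: +{$,b}
  FOLLOW(S)={$,b}  FOLLOW(A)={$,a,b}
round 2: — fixpoint
  FOLLOW(S)={$,b}  FOLLOW(A)={$,a,b}

FOLLOW(S) = ["$", "b"]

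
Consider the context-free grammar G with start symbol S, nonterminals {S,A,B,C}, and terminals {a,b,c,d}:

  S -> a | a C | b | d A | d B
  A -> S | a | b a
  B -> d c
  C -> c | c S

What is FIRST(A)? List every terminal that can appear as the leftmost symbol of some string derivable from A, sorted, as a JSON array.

FIRST sets, iterate to fixpoint:
pass 1:
  A via A→a: +{a}
  A via A→b a: +{b}
  B via B→d c: +{d}
  C via C→c: +{c}
  S via S→a: +{a}
  S via S→b: +{b}
  S via S→d A: +{d}
  S: {a,b,d}  A: {a,b}  B: {d}  C: {c}
pass 2:
  A via A→S: +{d}
  S: {a,b,d}  A: {a,b,d}  B: {d}  C: {c}
pass 3: (stable)
  S: {a,b,d}  A: {a,b,d}  B: {d}  C: {c}

FIRST(A) = ["a", "b", "d"]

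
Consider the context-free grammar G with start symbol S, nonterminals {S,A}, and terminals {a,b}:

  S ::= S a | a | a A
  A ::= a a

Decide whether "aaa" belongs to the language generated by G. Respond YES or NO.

CNF form of G:
  S -> S T0 | T0 A | a
  A -> T0 T0
  T0 -> a

Fill CYK table bottom-up:
  cell(0,0) a: {S,T0}  orig:{S}
  cell(1,1) a: {S,T0}  orig:{S}
  cell(2,2) a: {S,T0}  orig:{S}
  cell(0,1) aa: {A,S}
  cell(1,2) aa: {A,S}
  cell(0,2) aaa: {S}

S ∈ T[0,2] ⇒ YES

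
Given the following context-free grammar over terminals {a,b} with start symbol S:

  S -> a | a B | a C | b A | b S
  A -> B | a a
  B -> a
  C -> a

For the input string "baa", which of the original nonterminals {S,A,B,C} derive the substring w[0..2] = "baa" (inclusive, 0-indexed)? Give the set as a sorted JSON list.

CNF form of G:
  S -> T0 B | T0 C | T1 A | T1 S | a
  A -> T0 T0 | a
  B -> a
  C -> a
  T0 -> a
  T1 -> b

CYK fill, restricted to cells inside w[0..2]:
  cell(0,0) b: {T1}  orig:{}
  cell(1,1) a: {A,B,C,S,T0}  orig:{A,B,C,S}
  cell(2,2) a: {A,B,C,S,T0}  orig:{A,B,C,S}
  cell(0,1) ba: {S}
  cell(1,2) aa: {A,S}
  cell(0,2) baa: {S}

Original NTs in T[0,2] deriving "baa": ["S"]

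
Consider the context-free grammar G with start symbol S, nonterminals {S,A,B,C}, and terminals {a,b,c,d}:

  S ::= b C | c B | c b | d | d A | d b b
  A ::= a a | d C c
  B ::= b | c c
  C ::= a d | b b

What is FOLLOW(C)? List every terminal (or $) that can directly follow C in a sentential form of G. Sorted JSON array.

FIRST iteration:
iter 1:
  A via A→a a: +{a}
  A via A→d C c: +{d}
  B via B→b: +{b}
  B via B→c c: +{c}
  C via C→a d: +{a}
  C via C→b b: +{b}
  S via S→b C: +{b}
  S via S→c B: +{c}
  S via S→d: +{d}
  FIRST(S)={b,c,d}  FIRST(A)={a,d}  FIRST(B)={b,c}  FIRST(C)={a,b}
iter 2: — fixpoint
  FIRST(S)={b,c,d}  FIRST(A)={a,d}  FIRST(B)={b,c}  FIRST(C)={a,b}

FOLLOW sets:
FOLLOW(S) := {$}
[1]
  A→d C c: FOLLOW(C) ⊇ FIRST(c) = {c}; new: +{c}
  S→b C: FOLLOW(C) ⊇ FOLLOW(S) ⊇ {$}; new: +{$}
  S→c B: FOLLOW(B) ⊇ FOLLOW(S) ⊇ {$}; new: +{$}
  S→d A: FOLLOW(A) ⊇ FOLLOW(S) ⊇ {$}; new: +{$}
  FOLLOW(S)={$}  FOLLOW(A)={$}  FOLLOW(B)={$}  FOLLOW(C)={$,c}
[2] done
  FOLLOW(S)={$}  FOLLOW(A)={$}  FOLLOW(B)={$}  FOLLOW(C)={$,c}

FOLLOW(C) = ["$", "c"]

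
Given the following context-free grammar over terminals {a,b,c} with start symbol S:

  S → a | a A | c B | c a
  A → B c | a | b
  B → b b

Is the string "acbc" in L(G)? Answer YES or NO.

CNF form of G:
  S -> T0 B | T0 T2 | T2 A | a
  A -> B T0 | a | b
  B -> T1 T1
  T0 -> c
  T1 -> b
  T2 -> a

Fill CYK table bottom-up:
  [0..0]={A,S,T2}  "a"  orig:{A,S}
  [1..1]={T0}  "c"  orig:{}
  [2..2]={A,T1}  "b"  orig:{A}
  [3..3]={T0}  "c"  orig:{}
  [0..1]=∅  "ac"
  [1..2]=∅  "cb"
  [2..3]=∅  "bc"
  [0..2]=∅  "acb"
  [1..3]=∅  "cbc"
  [0..3]=∅  "acbc"

S ∉ T[0,3] ⇒ NO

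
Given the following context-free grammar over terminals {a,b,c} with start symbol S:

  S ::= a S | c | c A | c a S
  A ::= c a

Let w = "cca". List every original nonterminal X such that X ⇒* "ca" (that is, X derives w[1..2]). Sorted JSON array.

CNF form of G:
  S -> T0 A | T0 X2 | T1 S | c
  A -> T0 T1
  T0 -> c
  T1 -> a
  X2 -> T1 S

CYK table (by increasing span) (cells [i..j] with 1 ≤ i ≤ j ≤ 2 only):
  T[1,1] 'c' = {S,T0}  orig:{S}
  T[2,2] 'a' = {T1}  orig:{}
  T[1,2] 'ca' = {A}

Original NTs in T[1,2] deriving "ca": ["A"]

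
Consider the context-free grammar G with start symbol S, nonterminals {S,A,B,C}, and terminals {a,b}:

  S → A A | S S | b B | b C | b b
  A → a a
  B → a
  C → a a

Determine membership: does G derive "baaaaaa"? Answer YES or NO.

CNF form of G:
  S -> A A | S S | T1 B | T1 C | T1 T1
  A -> T0 T0
  B -> a
  C -> T0 T0
  T0 -> a
  T1 -> b

CYK fill:
  cell(0,0) b: {T1}  orig:{}
  cell(1,1) a: {B,T0}  orig:{B}
  cell(2,2) a: {B,T0}  orig:{B}
  cell(3,3) a: {B,T0}  orig:{B}
  cell(4,4) a: {B,T0}  orig:{B}
  cell(5,5) a: {B,T0}  orig:{B}
  cell(6,6) a: {B,T0}  orig:{B}
  cell(0,1) ba: {S}
  cell(1,2) aa: {A,C}
  cell(2,3) aa: {A,C}
  cell(3,4) aa: {A,C}
  cell(4,5) aa: {A,C}
  cell(5,6) aa: {A,C}
  cell(0,2) baa: {S}
  cell(1,3) aaa: ∅
  cell(2,4) aaa: ∅
  cell(3,5) aaa: ∅
  cell(4,6) aaa: ∅
  cell(0,3) baaa: ∅
  cell(1,4) aaaa: {S}
  cell(2,5) aaaa: {S}
  cell(3,6) aaaa: {S}
  cell(0,4) baaaa: ∅
  cell(1,5) aaaaa: ∅
  cell(2,6) aaaaa: ∅
  cell(0,5) baaaaa: {S}
  cell(1,6) aaaaaa: ∅
  cell(0,6) baaaaaa: {S}

S ∈ T[0,6] ⇒ YES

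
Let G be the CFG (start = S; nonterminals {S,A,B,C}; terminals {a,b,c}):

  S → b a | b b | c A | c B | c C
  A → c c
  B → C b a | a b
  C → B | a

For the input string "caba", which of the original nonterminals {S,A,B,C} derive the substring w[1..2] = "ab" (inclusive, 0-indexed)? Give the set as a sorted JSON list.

CNF form of G:
  S -> T0 A | T0 B | T0 C | T1 T1 | T1 T2
  A -> T0 T0
  B -> C X3 | T2 T1
  C -> C X4 | T2 T1 | a
  T0 -> c
  T1 -> b
  T2 -> a
  X3 -> T1 T2
  X4 -> T1 T2

CYK table (by increasing span), restricted to cells inside w[1..2]:
  cell(1,1) a: {C,T2}  orig:{C}
  cell(2,2) b: {T1}  orig:{}
  cell(1,2) ab: {B,C}

Original NTs in T[1,2] deriving "ab": ["B", "C"]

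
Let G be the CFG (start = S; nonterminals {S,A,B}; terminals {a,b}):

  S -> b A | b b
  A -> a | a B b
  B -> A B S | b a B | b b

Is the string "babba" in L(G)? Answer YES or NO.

CNF form of G:
  S -> T1 A | T1 T1
  A -> T0 X2 | a
  B -> A X3 | T1 T1 | T1 X4
  T0 -> a
  T1 -> b
  X2 -> B T1
  X3 -> B S
  X4 -> T0 B

Fill CYK table bottom-up:
  [0..0]={T1}  "b"  orig:{}
  [1..1]={A,T0}  "a"  orig:{A}
  [2..2]={T1}  "b"  orig:{}
  [3..3]={T1}  "b"  orig:{}
  [4..4]={A,T0}  "a"  orig:{A}
  [0..1]={S}  "ba"
  [1..2]=∅  "ab"
  [2..3]={B,S}  "bb"
  [3..4]={S}  "ba"
  [0..2]=∅  "bab"
  [1..3]={X4}  "abb"  orig:{}
  [2..4]=∅  "bba"
  [0..3]={B}  "babb"
  [1..4]=∅  "abba"
  [0..4]=∅  "babba"

S ∉ T[0,4] ⇒ NO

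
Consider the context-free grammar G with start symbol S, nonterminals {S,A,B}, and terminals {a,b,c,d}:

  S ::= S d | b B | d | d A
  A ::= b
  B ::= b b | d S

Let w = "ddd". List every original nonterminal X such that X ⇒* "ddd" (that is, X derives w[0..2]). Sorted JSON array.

Convert to CNF:
  S -> S T1 | T0 B | T1 A | d
  A -> b
  B -> T0 T0 | T1 S
  T0 -> b
  T1 -> d

Fill CYK table bottom-up, restricted to cells inside w[0..2]:
  [0..0]={S,T1}  "d"  orig:{S}
  [1..1]={S,T1}  "d"  orig:{S}
  [2..2]={S,T1}  "d"  orig:{S}
  [0..1]={B,S}  "dd"
  [1..2]={B,S}  "dd"
  [0..2]={B,S}  "ddd"

Original NTs in T[0,2] deriving "ddd": ["B", "S"]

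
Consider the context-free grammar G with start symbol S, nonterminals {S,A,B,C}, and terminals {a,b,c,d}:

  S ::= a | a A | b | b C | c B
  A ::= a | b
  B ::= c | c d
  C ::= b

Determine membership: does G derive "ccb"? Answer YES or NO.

Convert to CNF:
  S -> T0 B | T2 A | T3 C | a | b
  A -> a | b
  B -> T0 T1 | c
  C -> b
  T0 -> c
  T1 -> d
  T2 -> a
  T3 -> b

Fill CYK table bottom-up:
  [0..0]={B,T0}  "c"  orig:{B}
  [1..1]={B,T0}  "c"  orig:{B}
  [2..2]={A,C,S,T3}  "b"  orig:{A,C,S}
  [0..1]={S}  "cc"
  [1..2]=∅  "cb"
  [0..2]=∅  "ccb"

S ∉ T[0,2] ⇒ NO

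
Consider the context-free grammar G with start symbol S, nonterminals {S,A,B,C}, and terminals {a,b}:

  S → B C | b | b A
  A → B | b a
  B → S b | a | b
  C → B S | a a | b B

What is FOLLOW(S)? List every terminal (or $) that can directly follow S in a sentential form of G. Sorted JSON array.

Compute FIRST by fixpoint:
iter 1:
  A via A→b a: +{b}
  B via B→a: +{a}
  B via B→b: +{b}
  C via C→B S: +{a,b}
  S via S→B C: +{a,b}
  FIRST(S)={a,b}  FIRST(A)={b}  FIRST(B)={a,b}  FIRST(C)={a,b}
iter 2:
  A via A→B: +{a}
  FIRST(S)={a,b}  FIRST(A)={a,b}  FIRST(B)={a,b}  FIRST(C)={a,b}
iter 3: (stable)
  FIRST(S)={a,b}  FIRST(A)={a,b}  FIRST(B)={a,b}  FIRST(C)={a,b}

Compute FOLLOW by fixpoint:
seed FOLLOW(S) with $
iter 1:
  B→S b: FOLLOW(S) ⊇ FIRST(b) = {b}; new: +{b}
  C→B S: FOLLOW(B) ⊇ FIRST(S) = {a,b}; new: +{a,b}
  S→B C: FOLLOW(C) ⊇ FOLLOW(S) ⊇ {$,b}; new: +{$,b}
  S→b A: FOLLOW(A) ⊇ FOLLOW(S) ⊇ {$,b}; new: +{$,b}
  FOLLOW[S]={$,b}  FOLLOW[A]={$,b}  FOLLOW[B]={a,b}  FOLLOW[C]={$,b}
iter 2:
  A→B: FOLLOW(B) ⊇ FOLLOW(A) ⊇ {$,b}; new: +{$}
  FOLLOW[S]={$,b}  FOLLOW[A]={$,b}  FOLLOW[B]={$,a,b}  FOLLOW[C]={$,b}
iter 3: (no change)
  FOLLOW[S]={$,b}  FOLLOW[A]={$,b}  FOLLOW[B]={$,a,b}  FOLLOW[C]={$,b}

FOLLOW(S) = ["$", "b"]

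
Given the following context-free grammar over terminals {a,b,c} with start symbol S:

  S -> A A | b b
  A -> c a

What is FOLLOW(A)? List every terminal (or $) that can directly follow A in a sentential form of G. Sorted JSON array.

FIRST iteration:
[1]
  A via A→c a: +{c}
  S via S→A A: +{c}
  S via S→b b: +{b}
  S: {b,c}  A: {c}
[2] — fixpoint
  S: {b,c}  A: {c}

FOLLOW sets:
FOLLOW(S) := {$}
pass 1:
  S→A A: FOLLOW(A) ⊇ FIRST(A) = {c}; new: +{c}
  S→A A: FOLLOW(A) ⊇ FOLLOW(S) ⊇ {$}; new: +{$}
  FOLLOW[S]={$}  FOLLOW[A]={$,c}
pass 2: done
  FOLLOW[S]={$}  FOLLOW[A]={$,c}

FOLLOW(A) = ["$", "c"]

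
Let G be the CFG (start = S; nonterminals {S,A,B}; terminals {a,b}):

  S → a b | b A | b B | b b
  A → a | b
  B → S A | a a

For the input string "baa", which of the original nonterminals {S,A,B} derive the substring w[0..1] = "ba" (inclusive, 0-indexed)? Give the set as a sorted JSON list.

CNF form of G:
  S -> T0 T1 | T1 A | T1 B | T1 T1
  A -> a | b
  B -> S A | T0 T0
  T0 -> a
  T1 -> b

CYK table (by increasing span) — only the sub-triangle for w[0..1]:
  cell(0,0) b: {A,T1}  orig:{A}
  cell(1,1) a: {A,T0}  orig:{A}
  cell(0,1) ba: {S}

Original NTs in T[0,1] deriving "ba": ["S"]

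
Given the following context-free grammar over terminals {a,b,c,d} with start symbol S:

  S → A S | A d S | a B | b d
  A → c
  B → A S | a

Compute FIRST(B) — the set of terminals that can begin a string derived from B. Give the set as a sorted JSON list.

FIRST iteration:
pass 1:
  A via A→c: +{c}
  B via B→A S: +{c}
  B via B→a: +{a}
  S via S→A S: +{c}
  S via S→a B: +{a}
  S via S→b d: +{b}
  S: {a,b,c}  A: {c}  B: {a,c}
pass 2: (no change)
  S: {a,b,c}  A: {c}  B: {a,c}

FIRST(B) = ["a", "c"]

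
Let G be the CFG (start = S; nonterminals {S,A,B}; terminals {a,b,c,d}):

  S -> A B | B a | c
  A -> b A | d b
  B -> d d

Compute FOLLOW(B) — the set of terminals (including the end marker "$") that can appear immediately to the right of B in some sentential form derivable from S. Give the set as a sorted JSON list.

FIRST iteration:
pass 1:
  A via A→b A: +{b}
  A via A→d b: +{d}
  B via B→d d: +{d}
  S via S→A B: +{b,d}
  S via S→c: +{c}
  S: {b,c,d}  A: {b,d}  B: {d}
pass 2: — fixpoint
  S: {b,c,d}  A: {b,d}  B: {d}

FOLLOW sets:
seed FOLLOW(S) with $
[1]
  S→A B: FOLLOW(A) ⊇ FIRST(B) = {d}; new: +{d}
  S→A B: FOLLOW(B) ⊇ FOLLOW(S) ⊇ {$}; new: +{$}
  S→B a: FOLLOW(B) ⊇ FIRST(a) = {a}; new: +{a}
  FOLLOW[S]={$}  FOLLOW[A]={d}  FOLLOW[B]={$,a}
[2] — fixpoint
  FOLLOW[S]={$}  FOLLOW[A]={d}  FOLLOW[B]={$,a}

FOLLOW(B) = ["$", "a"]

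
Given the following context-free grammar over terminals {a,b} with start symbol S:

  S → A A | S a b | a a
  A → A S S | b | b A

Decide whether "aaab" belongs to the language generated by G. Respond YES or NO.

Convert to CNF:
  S -> A A | S X3 | T1 T1
  A -> A X2 | T0 A | b
  T0 -> b
  T1 -> a
  X2 -> S S
  X3 -> T1 T0

CYK fill:
  cell(0,0) a: {T1}  orig:{}
  cell(1,1) a: {T1}  orig:{}
  cell(2,2) a: {T1}  orig:{}
  cell(3,3) b: {A,T0}  orig:{A}
  cell(0,1) aa: {S}
  cell(1,2) aa: {S}
  cell(2,3) ab: {X3}  orig:{}
  cell(0,2) aaa: ∅
  cell(1,3) aab: ∅
  cell(0,3) aaab: {S}

S ∈ T[0,3] ⇒ YES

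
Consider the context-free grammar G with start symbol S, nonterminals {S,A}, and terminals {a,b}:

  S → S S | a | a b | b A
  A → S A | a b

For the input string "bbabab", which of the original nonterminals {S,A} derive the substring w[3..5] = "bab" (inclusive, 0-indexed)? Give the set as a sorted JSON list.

Convert to CNF:
  S -> S S | T0 T1 | T1 A | a
  A -> S A | T0 T1
  T0 -> a
  T1 -> b

CYK fill, restricted to cells inside w[3..5]:
  [3..3]={T1}  "b"  orig:{}
  [4..4]={S,T0}  "a"  orig:{S}
  [5..5]={T1}  "b"  orig:{}
  [3..4]=∅  "ba"
  [4..5]={A,S}  "ab"
  [3..5]={S}  "bab"

Original NTs in T[3,5] deriving "bab": ["S"]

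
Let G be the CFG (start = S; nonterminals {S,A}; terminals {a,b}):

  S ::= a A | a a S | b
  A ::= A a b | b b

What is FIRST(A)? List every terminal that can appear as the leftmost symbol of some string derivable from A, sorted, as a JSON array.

Compute FIRST by fixpoint:
round 1:
  A via A→b b: +{b}
  S via S→a A: +{a}
  S via S→b: +{b}
  S: {a,b}  A: {b}
round 2: (stable)
  S: {a,b}  A: {b}

FIRST(A) = ["b"]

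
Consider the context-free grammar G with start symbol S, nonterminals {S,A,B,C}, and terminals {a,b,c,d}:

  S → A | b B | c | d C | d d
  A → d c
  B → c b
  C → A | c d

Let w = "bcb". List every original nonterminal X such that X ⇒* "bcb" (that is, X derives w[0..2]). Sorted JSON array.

CNF form of G:
  S -> T0 C | T0 T0 | T0 T1 | T2 B | c
  A -> T0 T1
  B -> T1 T2
  C -> T0 T1 | T1 T0
  T0 -> d
  T1 -> c
  T2 -> b

CYK table (by increasing span), restricted to cells inside w[0..2]:
  [0..0]={T2}  "b"  orig:{}
  [1..1]={S,T1}  "c"  orig:{S}
  [2..2]={T2}  "b"  orig:{}
  [0..1]=∅  "bc"
  [1..2]={B}  "cb"
  [0..2]={S}  "bcb"

Original NTs in T[0,2] deriving "bcb": ["S"]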